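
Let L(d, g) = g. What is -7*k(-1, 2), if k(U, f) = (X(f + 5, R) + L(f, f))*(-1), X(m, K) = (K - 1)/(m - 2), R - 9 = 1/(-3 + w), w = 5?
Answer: 259/10 ≈ 25.900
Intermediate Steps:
R = 19/2 (R = 9 + 1/(-3 + 5) = 9 + 1/2 = 19/2 ≈ 9.5000)
X(m, K) = (-1 + K)/(-2 + m)
k(U, f) = -f - 17/(2*(3 + f)) (k(U, f) = ((-1 + 19/2)/(-2 + (f + 5)) + f)*(-1) = ((17/2)/(-2 + (5 + f)) + f)*(-1) = ((17/2)/(3 + f) + f)*(-1) = (17/(2*(3 + f)) + f)*(-1) = (f + 17/(2*(3 + f)))*(-1) = -f - 17/(2*(3 + f)))
-7*k(-1, 2) = -7*(-17/2 - 1*2*(3 + 2))/(3 + 2) = -7*(-17/2 - 1*2*5)/5 = -7*(-17/2 - 10)/5 = -7*(-37)/(5*2) = -7*(-37/10) = 259/10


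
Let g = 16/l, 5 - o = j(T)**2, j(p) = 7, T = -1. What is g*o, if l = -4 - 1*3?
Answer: 704/7 ≈ 100.57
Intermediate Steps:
o = -44 (o = 5 - 1*7**2 = 5 - 1*49 = 5 - 49 = -44)
l = -7 (l = -4 - 3 = -7)
g = -16/7 (g = 16/(-7) = 16*(-1/7) = -16/7 ≈ -2.2857)
g*o = -16/7*(-44) = 704/7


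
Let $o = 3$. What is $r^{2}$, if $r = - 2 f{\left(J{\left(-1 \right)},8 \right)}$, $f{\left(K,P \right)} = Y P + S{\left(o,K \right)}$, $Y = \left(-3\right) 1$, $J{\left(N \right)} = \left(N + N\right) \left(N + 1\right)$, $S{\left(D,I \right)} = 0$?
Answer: $2304$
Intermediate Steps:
$J{\left(N \right)} = 2 N \left(1 + N\right)$
$Y = -3$
$f{\left(K,P \right)} = - 3 P$ ($f{\left(K,P \right)} = - 3 P + 0 = - 3 P$)
$r = 48$ ($r = - 2 \left(\left(-3\right) 8\right) = \left(-2\right) \left(-24\right) = 48$)
$r^{2} = 48^{2} = 2304$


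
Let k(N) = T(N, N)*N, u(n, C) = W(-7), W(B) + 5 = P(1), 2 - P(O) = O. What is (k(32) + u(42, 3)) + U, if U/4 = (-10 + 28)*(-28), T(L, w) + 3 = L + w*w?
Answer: 31676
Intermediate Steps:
P(O) = 2 - O
T(L, w) = -3 + L + w**2 (T(L, w) = -3 + (L + w*w) = -3 + (L + w**2) = -3 + L + w**2)
W(B) = -4 (W(B) = -5 + (2 - 1*1) = -5 + (2 - 1) = -5 + 1 = -4)
u(n, C) = -4
k(N) = N*(-3 + N + N**2) (k(N) = (-3 + N + N**2)*N = N*(-3 + N + N**2))
U = -2016 (U = 4*((-10 + 28)*(-28)) = 4*(18*(-28)) = 4*(-504) = -2016)
(k(32) + u(42, 3)) + U = (32*(-3 + 32 + 32**2) - 4) - 2016 = (32*(-3 + 32 + 1024) - 4) - 2016 = (32*1053 - 4) - 2016 = (33696 - 4) - 2016 = 33692 - 2016 = 31676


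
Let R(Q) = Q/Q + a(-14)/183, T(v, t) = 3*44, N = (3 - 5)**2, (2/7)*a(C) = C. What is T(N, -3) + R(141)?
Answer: 24290/183 ≈ 132.73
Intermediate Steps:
a(C) = 7*C/2
N = 4 (N = (-2)**2 = 4)
T(v, t) = 132
R(Q) = 134/183 (R(Q) = Q/Q + ((7/2)*(-14))/183 = 1 - 49*1/183 = 1 - 49/183 = 134/183)
T(N, -3) + R(141) = 132 + 134/183 = 24290/183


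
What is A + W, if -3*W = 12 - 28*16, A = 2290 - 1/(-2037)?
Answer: 4960775/2037 ≈ 2435.3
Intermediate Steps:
A = 4664731/2037 (A = 2290 - 1*(-1/2037) = 2290 + 1/2037 = 4664731/2037 ≈ 2290.0)
W = 436/3 (W = -(12 - 28*16)/3 = -(12 - 448)/3 = -1/3*(-436) = 436/3 ≈ 145.33)
A + W = 4664731/2037 + 436/3 = 4960775/2037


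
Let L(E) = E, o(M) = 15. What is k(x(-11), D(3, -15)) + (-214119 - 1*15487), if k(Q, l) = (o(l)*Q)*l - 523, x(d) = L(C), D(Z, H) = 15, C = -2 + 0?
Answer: -230579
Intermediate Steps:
C = -2
x(d) = -2
k(Q, l) = -523 + 15*Q*l (k(Q, l) = (15*Q)*l - 523 = 15*Q*l - 523 = -523 + 15*Q*l)
k(x(-11), D(3, -15)) + (-214119 - 1*15487) = (-523 + 15*(-2)*15) + (-214119 - 1*15487) = (-523 - 450) + (-214119 - 15487) = -973 - 229606 = -230579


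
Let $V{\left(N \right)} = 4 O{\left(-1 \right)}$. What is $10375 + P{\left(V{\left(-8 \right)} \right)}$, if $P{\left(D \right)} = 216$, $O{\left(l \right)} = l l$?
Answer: $10591$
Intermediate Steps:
$O{\left(l \right)} = l^{2}$
$V{\left(N \right)} = 4$ ($V{\left(N \right)} = 4 \left(-1\right)^{2} = 4 \cdot 1 = 4$)
$10375 + P{\left(V{\left(-8 \right)} \right)} = 10375 + 216 = 10591$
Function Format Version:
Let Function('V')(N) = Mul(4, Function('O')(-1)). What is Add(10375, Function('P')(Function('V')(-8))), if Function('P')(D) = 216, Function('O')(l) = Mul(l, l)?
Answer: 10591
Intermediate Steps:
Function('O')(l) = Pow(l, 2)
Function('V')(N) = 4 (Function('V')(N) = Mul(4, Pow(-1, 2)) = Mul(4, 1) = 4)
Add(10375, Function('P')(Function('V')(-8))) = Add(10375, 216) = 10591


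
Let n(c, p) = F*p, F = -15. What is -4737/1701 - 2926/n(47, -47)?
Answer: -924079/133245 ≈ -6.9352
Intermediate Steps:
n(c, p) = -15*p
-4737/1701 - 2926/n(47, -47) = -4737/1701 - 2926/((-15*(-47))) = -4737*1/1701 - 2926/705 = -1579/567 - 2926*1/705 = -1579/567 - 2926/705 = -924079/133245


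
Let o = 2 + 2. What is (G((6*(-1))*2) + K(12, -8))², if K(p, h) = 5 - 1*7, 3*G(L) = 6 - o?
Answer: 16/9 ≈ 1.7778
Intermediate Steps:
o = 4
G(L) = ⅔ (G(L) = (6 - 1*4)/3 = (6 - 4)/3 = (⅓)*2 = ⅔)
K(p, h) = -2 (K(p, h) = 5 - 7 = -2)
(G((6*(-1))*2) + K(12, -8))² = (⅔ - 2)² = (-4/3)² = 16/9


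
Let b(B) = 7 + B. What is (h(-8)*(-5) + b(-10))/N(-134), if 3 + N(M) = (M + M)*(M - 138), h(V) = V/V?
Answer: -8/72893 ≈ -0.00010975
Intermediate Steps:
h(V) = 1
N(M) = -3 + 2*M*(-138 + M) (N(M) = -3 + (M + M)*(M - 138) = -3 + (2*M)*(-138 + M) = -3 + 2*M*(-138 + M))
(h(-8)*(-5) + b(-10))/N(-134) = (1*(-5) + (7 - 10))/(-3 - 276*(-134) + 2*(-134)²) = (-5 - 3)/(-3 + 36984 + 2*17956) = -8/(-3 + 36984 + 35912) = -8/72893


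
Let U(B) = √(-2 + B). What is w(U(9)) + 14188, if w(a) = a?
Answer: 14188 + √7 ≈ 14191.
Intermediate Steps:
w(U(9)) + 14188 = √(-2 + 9) + 14188 = √7 + 14188 = 14188 + √7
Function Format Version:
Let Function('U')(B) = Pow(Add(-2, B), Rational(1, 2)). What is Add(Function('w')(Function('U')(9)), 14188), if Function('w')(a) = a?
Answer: Add(14188, Pow(7, Rational(1, 2))) ≈ 14191.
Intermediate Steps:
Add(Function('w')(Function('U')(9)), 14188) = Add(Pow(Add(-2, 9), Rational(1, 2)), 14188) = Add(Pow(7, Rational(1, 2)), 14188) = Add(14188, Pow(7, Rational(1, 2)))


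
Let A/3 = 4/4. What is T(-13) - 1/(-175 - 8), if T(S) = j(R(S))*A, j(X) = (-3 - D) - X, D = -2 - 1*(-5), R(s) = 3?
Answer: -4940/183 ≈ -26.995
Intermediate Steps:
D = 3 (D = -2 + 5 = 3)
j(X) = -6 - X (j(X) = (-3 - 1*3) - X = (-3 - 3) - X = -6 - X)
A = 3 (A = 3*(4/4) = 3*(4*(1/4)) = 3*1 = 3)
T(S) = -27 (T(S) = (-6 - 1*3)*3 = (-6 - 3)*3 = -9*3 = -27)
T(-13) - 1/(-175 - 8) = -27 - 1/(-175 - 8) = -27 - 1/(-183) = -27 - 1*(-1/183) = -27 + 1/183 = -4940/183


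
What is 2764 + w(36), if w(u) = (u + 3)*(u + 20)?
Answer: 4948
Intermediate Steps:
w(u) = (3 + u)*(20 + u)
2764 + w(36) = 2764 + (60 + 36² + 23*36) = 2764 + (60 + 1296 + 828) = 2764 + 2184 = 4948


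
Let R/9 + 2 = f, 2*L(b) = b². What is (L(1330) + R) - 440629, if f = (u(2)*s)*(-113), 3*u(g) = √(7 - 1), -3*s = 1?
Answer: 443803 + 113*√6 ≈ 4.4408e+5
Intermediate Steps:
s = -⅓ (s = -⅓*1 = -⅓ ≈ -0.33333)
u(g) = √6/3 (u(g) = √(7 - 1)/3 = √6/3)
L(b) = b²/2
f = 113*√6/9 (f = ((√6/3)*(-⅓))*(-113) = -√6/9*(-113) = 113*√6/9 ≈ 30.755)
R = -18 + 113*√6 (R = -18 + 9*(113*√6/9) = -18 + 113*√6 ≈ 258.79)
(L(1330) + R) - 440629 = ((½)*1330² + (-18 + 113*√6)) - 440629 = ((½)*1768900 + (-18 + 113*√6)) - 440629 = (884450 + (-18 + 113*√6)) - 440629 = (884432 + 113*√6) - 440629 = 443803 + 113*√6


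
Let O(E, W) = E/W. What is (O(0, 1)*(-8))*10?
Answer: 0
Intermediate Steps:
(O(0, 1)*(-8))*10 = ((0/1)*(-8))*10 = ((0*1)*(-8))*10 = (0*(-8))*10 = 0*10 = 0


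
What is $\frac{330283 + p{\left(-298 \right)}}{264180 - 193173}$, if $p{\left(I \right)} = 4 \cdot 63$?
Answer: $\frac{330535}{71007} \approx 4.655$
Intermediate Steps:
$p{\left(I \right)} = 252$
$\frac{330283 + p{\left(-298 \right)}}{264180 - 193173} = \frac{330283 + 252}{264180 - 193173} = \frac{330535}{71007}$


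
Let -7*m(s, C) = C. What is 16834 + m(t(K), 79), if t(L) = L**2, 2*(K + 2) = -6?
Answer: 117759/7 ≈ 16823.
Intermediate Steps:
K = -5 (K = -2 + (1/2)*(-6) = -2 - 3 = -5)
m(s, C) = -C/7
16834 + m(t(K), 79) = 16834 - 1/7*79 = 16834 - 79/7 = 117759/7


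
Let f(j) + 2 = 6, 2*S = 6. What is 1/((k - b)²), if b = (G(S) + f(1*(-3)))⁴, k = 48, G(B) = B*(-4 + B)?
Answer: 1/2209 ≈ 0.00045269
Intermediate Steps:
S = 3 (S = (½)*6 = 3)
f(j) = 4 (f(j) = -2 + 6 = 4)
b = 1 (b = (3*(-4 + 3) + 4)⁴ = (3*(-1) + 4)⁴ = (-3 + 4)⁴ = 1⁴ = 1)
1/((k - b)²) = 1/((48 - 1*1)²) = 1/((48 - 1)²) = 1/(47²) = 1/2209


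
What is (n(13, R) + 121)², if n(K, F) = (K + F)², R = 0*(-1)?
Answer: 84100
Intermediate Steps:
R = 0
n(K, F) = (F + K)²
(n(13, R) + 121)² = ((0 + 13)² + 121)² = (13² + 121)² = (169 + 121)² = 290² = 84100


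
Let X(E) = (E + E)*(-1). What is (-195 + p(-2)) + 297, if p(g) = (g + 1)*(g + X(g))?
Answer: 100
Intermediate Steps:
X(E) = -2*E (X(E) = (2*E)*(-1) = -2*E)
p(g) = -g*(1 + g) (p(g) = (g + 1)*(g - 2*g) = (1 + g)*(-g) = -g*(1 + g))
(-195 + p(-2)) + 297 = (-195 - 2*(-1 - 1*(-2))) + 297 = (-195 - 2*(-1 + 2)) + 297 = (-195 - 2*1) + 297 = (-195 - 2) + 297 = -197 + 297 = 100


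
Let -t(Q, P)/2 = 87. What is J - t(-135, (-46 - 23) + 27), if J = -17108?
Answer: -16934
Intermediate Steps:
t(Q, P) = -174 (t(Q, P) = -2*87 = -174)
J - t(-135, (-46 - 23) + 27) = -17108 - 1*(-174) = -17108 + 174 = -16934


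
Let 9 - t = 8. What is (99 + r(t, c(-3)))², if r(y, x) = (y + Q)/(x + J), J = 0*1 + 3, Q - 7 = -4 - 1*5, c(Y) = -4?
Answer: 10000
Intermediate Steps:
t = 1 (t = 9 - 1*8 = 9 - 8 = 1)
Q = -2 (Q = 7 + (-4 - 1*5) = 7 + (-4 - 5) = 7 - 9 = -2)
J = 3 (J = 0 + 3 = 3)
r(y, x) = (-2 + y)/(3 + x) (r(y, x) = (y - 2)/(x + 3) = (-2 + y)/(3 + x))
(99 + r(t, c(-3)))² = (99 + (-2 + 1)/(3 - 4))² = (99 - 1/(-1))² = (99 - 1*(-1))² = (99 + 1)² = 100² = 10000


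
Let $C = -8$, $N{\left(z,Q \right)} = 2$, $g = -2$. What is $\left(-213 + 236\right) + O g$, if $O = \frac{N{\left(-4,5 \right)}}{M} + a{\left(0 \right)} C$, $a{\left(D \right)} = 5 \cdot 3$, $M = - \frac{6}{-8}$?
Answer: $\frac{773}{3} \approx 257.67$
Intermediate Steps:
$M = \frac{3}{4}$ ($M = \left(-6\right) \left(- \frac{1}{8}\right) = \frac{3}{4} \approx 0.75$)
$a{\left(D \right)} = 15$
$O = - \frac{352}{3}$ ($O = \frac{2}{\frac{3}{4}} + 15 \left(-8\right) = 2 \cdot \frac{4}{3} - 120 = \frac{8}{3} - 120 = - \frac{352}{3} \approx -117.33$)
$\left(-213 + 236\right) + O g = \left(-213 + 236\right) - - \frac{704}{3} = 23 + \frac{704}{3} = \frac{773}{3}$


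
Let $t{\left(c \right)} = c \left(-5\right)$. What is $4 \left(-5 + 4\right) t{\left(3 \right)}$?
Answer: $60$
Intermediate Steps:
$t{\left(c \right)} = - 5 c$
$4 \left(-5 + 4\right) t{\left(3 \right)} = 4 \left(-5 + 4\right) \left(\left(-5\right) 3\right) = 4 \left(-1\right) \left(-15\right) = \left(-4\right) \left(-15\right) = 60$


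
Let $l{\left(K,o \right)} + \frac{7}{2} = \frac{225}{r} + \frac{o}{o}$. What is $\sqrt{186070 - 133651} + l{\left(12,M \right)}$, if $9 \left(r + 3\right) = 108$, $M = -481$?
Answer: $\frac{45}{2} + \sqrt{52419} \approx 251.45$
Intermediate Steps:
$r = 9$ ($r = -3 + \frac{1}{9} \cdot 108 = -3 + 12 = 9$)
$l{\left(K,o \right)} = \frac{45}{2}$ ($l{\left(K,o \right)} = - \frac{7}{2} + \left(\frac{225}{9} + \frac{o}{o}\right) = - \frac{7}{2} + \left(225 \cdot \frac{1}{9} + 1\right) = - \frac{7}{2} + \left(25 + 1\right) = - \frac{7}{2} + 26 = \frac{45}{2}$)
$\sqrt{186070 - 133651} + l{\left(12,M \right)} = \sqrt{186070 - 133651} + \frac{45}{2} = \sqrt{52419} + \frac{45}{2} = \frac{45}{2} + \sqrt{52419}$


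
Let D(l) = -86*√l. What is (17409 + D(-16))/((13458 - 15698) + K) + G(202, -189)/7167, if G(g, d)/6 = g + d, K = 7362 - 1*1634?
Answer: 41680789/8332832 - 43*I/436 ≈ 5.002 - 0.098624*I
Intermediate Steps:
K = 5728 (K = 7362 - 1634 = 5728)
G(g, d) = 6*d + 6*g (G(g, d) = 6*(g + d) = 6*(d + g) = 6*d + 6*g)
(17409 + D(-16))/((13458 - 15698) + K) + G(202, -189)/7167 = (17409 - 344*I)/((13458 - 15698) + 5728) + (6*(-189) + 6*202)/7167 = (17409 - 344*I)/(-2240 + 5728) + (-1134 + 1212)*(1/7167) = (17409 - 344*I)/3488 + 78*(1/7167) = (17409 - 344*I)*(1/3488) + 26/2389 = (17409/3488 - 43*I/436) + 26/2389 = 41680789/8332832 - 43*I/436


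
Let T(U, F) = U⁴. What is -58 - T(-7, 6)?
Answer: -2459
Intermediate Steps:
-58 - T(-7, 6) = -58 - 1*(-7)⁴ = -58 - 1*2401 = -58 - 2401 = -2459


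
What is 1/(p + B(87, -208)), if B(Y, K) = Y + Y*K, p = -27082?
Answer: -1/45091 ≈ -2.2177e-5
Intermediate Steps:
B(Y, K) = Y + K*Y
1/(p + B(87, -208)) = 1/(-27082 + 87*(1 - 208)) = 1/(-27082 + 87*(-207)) = 1/(-27082 - 18009) = 1/(-45091) = -1/45091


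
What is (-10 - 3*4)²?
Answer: 484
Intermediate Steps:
(-10 - 3*4)² = (-10 - 12)² = (-22)² = 484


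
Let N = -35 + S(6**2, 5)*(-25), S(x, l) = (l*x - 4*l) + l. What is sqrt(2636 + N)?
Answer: 2*I*sqrt(381) ≈ 39.038*I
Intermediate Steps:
S(x, l) = -3*l + l*x (S(x, l) = (-4*l + l*x) + l = -3*l + l*x)
N = -4160 (N = -35 + (5*(-3 + 6**2))*(-25) = -35 + (5*(-3 + 36))*(-25) = -35 + (5*33)*(-25) = -35 + 165*(-25) = -35 - 4125 = -4160)
sqrt(2636 + N) = sqrt(2636 - 4160) = sqrt(-1524) = 2*I*sqrt(381)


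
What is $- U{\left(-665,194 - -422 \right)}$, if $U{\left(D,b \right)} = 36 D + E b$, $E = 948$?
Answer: $-560028$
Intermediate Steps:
$U{\left(D,b \right)} = 36 D + 948 b$
$- U{\left(-665,194 - -422 \right)} = - (36 \left(-665\right) + 948 \left(194 - -422\right)) = - (-23940 + 948 \left(194 + 422\right)) = - (-23940 + 948 \cdot 616) = - (-23940 + 583968) = \left(-1\right) 560028 = -560028$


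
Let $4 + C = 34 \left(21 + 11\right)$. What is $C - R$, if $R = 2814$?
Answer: $-1730$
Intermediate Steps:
$C = 1084$ ($C = -4 + 34 \left(21 + 11\right) = -4 + 34 \cdot 32 = -4 + 1088 = 1084$)
$C - R = 1084 - 2814 = -1730$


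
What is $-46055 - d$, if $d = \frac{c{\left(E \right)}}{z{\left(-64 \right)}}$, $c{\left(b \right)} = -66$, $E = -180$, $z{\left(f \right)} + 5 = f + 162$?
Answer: $- \frac{1427683}{31} \approx -46054.0$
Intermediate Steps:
$z{\left(f \right)} = 157 + f$ ($z{\left(f \right)} = -5 + \left(f + 162\right) = -5 + \left(162 + f\right) = 157 + f$)
$d = - \frac{22}{31}$ ($d = - \frac{66}{157 - 64} = - \frac{66}{93} = \left(-66\right) \frac{1}{93} = - \frac{22}{31} \approx -0.70968$)
$-46055 - d = -46055 - - \frac{22}{31} = -46055 + \frac{22}{31} = - \frac{1427683}{31}$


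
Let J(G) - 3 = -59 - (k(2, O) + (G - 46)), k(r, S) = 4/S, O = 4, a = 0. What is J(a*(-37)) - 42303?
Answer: -42314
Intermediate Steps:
J(G) = -11 - G (J(G) = 3 + (-59 - (4/4 + (G - 46))) = 3 + (-59 - (4*(1/4) + (-46 + G))) = 3 + (-59 - (1 + (-46 + G))) = 3 + (-59 - (-45 + G)) = 3 + (-59 + (45 - G)) = 3 + (-14 - G) = -11 - G)
J(a*(-37)) - 42303 = (-11 - 0*(-37)) - 42303 = (-11 - 1*0) - 42303 = (-11 + 0) - 42303 = -11 - 42303 = -42314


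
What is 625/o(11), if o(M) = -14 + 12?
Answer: -625/2 ≈ -312.50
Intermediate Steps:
o(M) = -2
625/o(11) = 625/(-2) = 625*(-1/2) = -625/2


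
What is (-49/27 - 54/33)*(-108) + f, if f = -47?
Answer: 3583/11 ≈ 325.73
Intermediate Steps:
(-49/27 - 54/33)*(-108) + f = (-49/27 - 54/33)*(-108) - 47 = (-49*1/27 - 54*1/33)*(-108) - 47 = (-49/27 - 18/11)*(-108) - 47 = -1025/297*(-108) - 47 = 4100/11 - 47 = 3583/11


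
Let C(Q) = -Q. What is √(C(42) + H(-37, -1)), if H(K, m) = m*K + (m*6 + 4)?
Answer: I*√7 ≈ 2.6458*I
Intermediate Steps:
H(K, m) = 4 + 6*m + K*m (H(K, m) = K*m + (6*m + 4) = K*m + (4 + 6*m) = 4 + 6*m + K*m)
√(C(42) + H(-37, -1)) = √(-1*42 + (4 + 6*(-1) - 37*(-1))) = √(-42 + (4 - 6 + 37)) = √(-42 + 35) = √(-7) = I*√7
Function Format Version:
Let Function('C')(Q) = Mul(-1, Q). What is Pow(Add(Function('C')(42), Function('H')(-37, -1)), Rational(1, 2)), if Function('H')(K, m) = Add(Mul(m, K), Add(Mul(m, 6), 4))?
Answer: Mul(I, Pow(7, Rational(1, 2))) ≈ Mul(2.6458, I)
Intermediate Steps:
Function('H')(K, m) = Add(4, Mul(6, m), Mul(K, m)) (Function('H')(K, m) = Add(Mul(K, m), Add(Mul(6, m), 4)) = Add(Mul(K, m), Add(4, Mul(6, m))) = Add(4, Mul(6, m), Mul(K, m)))
Pow(Add(Function('C')(42), Function('H')(-37, -1)), Rational(1, 2)) = Pow(Add(Mul(-1, 42), Add(4, Mul(6, -1), Mul(-37, -1))), Rational(1, 2)) = Pow(Add(-42, Add(4, -6, 37)), Rational(1, 2)) = Pow(Add(-42, 35), Rational(1, 2)) = Pow(-7, Rational(1, 2)) = Mul(I, Pow(7, Rational(1, 2)))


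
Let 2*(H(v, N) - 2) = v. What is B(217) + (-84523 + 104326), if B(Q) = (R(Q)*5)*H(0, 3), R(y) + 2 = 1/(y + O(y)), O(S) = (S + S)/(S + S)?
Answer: 2156352/109 ≈ 19783.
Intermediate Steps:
O(S) = 1 (O(S) = (2*S)/((2*S)) = (2*S)*(1/(2*S)) = 1)
R(y) = -2 + 1/(1 + y) (R(y) = -2 + 1/(y + 1) = -2 + 1/(1 + y))
H(v, N) = 2 + v/2
B(Q) = 10*(-1 - 2*Q)/(1 + Q) (B(Q) = (((-1 - 2*Q)/(1 + Q))*5)*(2 + (½)*0) = (5*(-1 - 2*Q)/(1 + Q))*(2 + 0) = (5*(-1 - 2*Q)/(1 + Q))*2 = 10*(-1 - 2*Q)/(1 + Q))
B(217) + (-84523 + 104326) = 10*(-1 - 2*217)/(1 + 217) + (-84523 + 104326) = 10*(-1 - 434)/218 + 19803 = 10*(1/218)*(-435) + 19803 = -2175/109 + 19803 = 2156352/109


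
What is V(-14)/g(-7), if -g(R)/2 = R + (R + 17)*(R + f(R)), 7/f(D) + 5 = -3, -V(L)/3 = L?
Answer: 12/49 ≈ 0.24490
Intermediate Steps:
V(L) = -3*L
f(D) = -7/8 (f(D) = 7/(-5 - 3) = 7/(-8) = 7*(-⅛) = -7/8)
g(R) = -2*R - 2*(17 + R)*(-7/8 + R) (g(R) = -2*(R + (R + 17)*(R - 7/8)) = -2*(R + (17 + R)*(-7/8 + R)) = -2*R - 2*(17 + R)*(-7/8 + R))
V(-14)/g(-7) = (-3*(-14))/(119/4 - 2*(-7)² - 137/4*(-7)) = 42/(119/4 - 2*49 + 959/4) = 42/(119/4 - 98 + 959/4) = 42/(343/2) = 42*(2/343) = 12/49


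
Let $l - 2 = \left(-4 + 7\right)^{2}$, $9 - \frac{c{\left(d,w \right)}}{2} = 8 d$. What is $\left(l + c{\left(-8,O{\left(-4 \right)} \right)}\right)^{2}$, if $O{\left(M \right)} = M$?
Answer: $24649$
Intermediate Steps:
$c{\left(d,w \right)} = 18 - 16 d$ ($c{\left(d,w \right)} = 18 - 2 \cdot 8 d = 18 - 16 d$)
$l = 11$ ($l = 2 + \left(-4 + 7\right)^{2} = 2 + 3^{2} = 2 + 9 = 11$)
$\left(l + c{\left(-8,O{\left(-4 \right)} \right)}\right)^{2} = \left(11 + \left(18 - -128\right)\right)^{2} = \left(11 + \left(18 + 128\right)\right)^{2} = \left(11 + 146\right)^{2} = 157^{2} = 24649$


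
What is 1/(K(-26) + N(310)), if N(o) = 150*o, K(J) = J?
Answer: 1/46474 ≈ 2.1517e-5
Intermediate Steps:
1/(K(-26) + N(310)) = 1/(-26 + 150*310) = 1/(-26 + 46500) = 1/46474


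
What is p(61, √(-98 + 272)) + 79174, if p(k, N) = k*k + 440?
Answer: 83335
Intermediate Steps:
p(k, N) = 440 + k² (p(k, N) = k² + 440 = 440 + k²)
p(61, √(-98 + 272)) + 79174 = (440 + 61²) + 79174 = (440 + 3721) + 79174 = 4161 + 79174 = 83335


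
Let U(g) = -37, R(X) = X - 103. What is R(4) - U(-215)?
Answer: -62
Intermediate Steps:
R(X) = -103 + X
R(4) - U(-215) = (-103 + 4) - 1*(-37) = -99 + 37 = -62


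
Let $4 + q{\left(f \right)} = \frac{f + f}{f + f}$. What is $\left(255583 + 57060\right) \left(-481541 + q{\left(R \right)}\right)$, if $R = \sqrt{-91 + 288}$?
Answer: $-150551360792$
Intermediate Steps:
$R = \sqrt{197} \approx 14.036$
$q{\left(f \right)} = -3$ ($q{\left(f \right)} = -4 + \frac{f + f}{f + f} = -4 + \frac{2 f}{2 f} = -4 + 2 f \frac{1}{2 f} = -4 + 1 = -3$)
$\left(255583 + 57060\right) \left(-481541 + q{\left(R \right)}\right) = \left(255583 + 57060\right) \left(-481541 - 3\right) = 312643 \left(-481544\right) = -150551360792$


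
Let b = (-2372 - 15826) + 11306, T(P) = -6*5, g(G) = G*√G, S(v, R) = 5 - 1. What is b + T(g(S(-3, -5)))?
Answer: -6922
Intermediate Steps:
S(v, R) = 4
g(G) = G^(3/2)
T(P) = -30
b = -6892 (b = -18198 + 11306 = -6892)
b + T(g(S(-3, -5))) = -6892 - 30 = -6922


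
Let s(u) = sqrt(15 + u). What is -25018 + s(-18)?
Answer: -25018 + I*sqrt(3) ≈ -25018.0 + 1.732*I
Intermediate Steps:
-25018 + s(-18) = -25018 + sqrt(15 - 18) = -25018 + sqrt(-3) = -25018 + I*sqrt(3)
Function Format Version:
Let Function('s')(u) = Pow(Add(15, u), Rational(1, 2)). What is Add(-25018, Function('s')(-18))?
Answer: Add(-25018, Mul(I, Pow(3, Rational(1, 2)))) ≈ Add(-25018., Mul(1.7320, I))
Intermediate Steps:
Add(-25018, Function('s')(-18)) = Add(-25018, Pow(Add(15, -18), Rational(1, 2))) = Add(-25018, Pow(-3, Rational(1, 2))) = Add(-25018, Mul(I, Pow(3, Rational(1, 2))))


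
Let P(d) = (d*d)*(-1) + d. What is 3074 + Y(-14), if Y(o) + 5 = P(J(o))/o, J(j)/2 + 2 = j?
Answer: 22011/7 ≈ 3144.4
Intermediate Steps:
J(j) = -4 + 2*j
P(d) = d - d² (P(d) = d²*(-1) + d = -d² + d = d - d²)
Y(o) = -5 + (-4 + 2*o)*(5 - 2*o)/o (Y(o) = -5 + ((-4 + 2*o)*(1 - (-4 + 2*o)))/o = -5 + ((-4 + 2*o)*(1 + (4 - 2*o)))/o = -5 + ((-4 + 2*o)*(5 - 2*o))/o = -5 + (-4 + 2*o)*(5 - 2*o)/o)
3074 + Y(-14) = 3074 + (13 - 20/(-14) - 4*(-14)) = 3074 + (13 - 20*(-1/14) + 56) = 3074 + (13 + 10/7 + 56) = 3074 + 493/7 = 22011/7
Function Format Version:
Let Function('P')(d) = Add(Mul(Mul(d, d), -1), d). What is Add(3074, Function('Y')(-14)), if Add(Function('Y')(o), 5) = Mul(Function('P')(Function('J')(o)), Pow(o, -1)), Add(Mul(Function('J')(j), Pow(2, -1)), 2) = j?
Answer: Rational(22011, 7) ≈ 3144.4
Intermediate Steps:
Function('J')(j) = Add(-4, Mul(2, j))
Function('P')(d) = Add(d, Mul(-1, Pow(d, 2))) (Function('P')(d) = Add(Mul(Pow(d, 2), -1), d) = Add(Mul(-1, Pow(d, 2)), d) = Add(d, Mul(-1, Pow(d, 2))))
Function('Y')(o) = Add(-5, Mul(Pow(o, -1), Add(-4, Mul(2, o)), Add(5, Mul(-2, o)))) (Function('Y')(o) = Add(-5, Mul(Mul(Add(-4, Mul(2, o)), Add(1, Mul(-1, Add(-4, Mul(2, o))))), Pow(o, -1))) = Add(-5, Mul(Mul(Add(-4, Mul(2, o)), Add(1, Add(4, Mul(-2, o)))), Pow(o, -1))) = Add(-5, Mul(Mul(Add(-4, Mul(2, o)), Add(5, Mul(-2, o))), Pow(o, -1))) = Add(-5, Mul(Pow(o, -1), Add(-4, Mul(2, o)), Add(5, Mul(-2, o)))))
Add(3074, Function('Y')(-14)) = Add(3074, Add(13, Mul(-20, Pow(-14, -1)), Mul(-4, -14))) = Add(3074, Add(13, Mul(-20, Rational(-1, 14)), 56)) = Add(3074, Add(13, Rational(10, 7), 56)) = Add(3074, Rational(493, 7)) = Rational(22011, 7)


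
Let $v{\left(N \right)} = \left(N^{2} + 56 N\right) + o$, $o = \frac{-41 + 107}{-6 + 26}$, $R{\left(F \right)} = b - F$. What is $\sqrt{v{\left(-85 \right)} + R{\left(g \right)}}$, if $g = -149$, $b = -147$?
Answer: $\frac{\sqrt{247030}}{10} \approx 49.702$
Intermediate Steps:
$R{\left(F \right)} = -147 - F$
$o = \frac{33}{10}$ ($o = \frac{66}{20} = 66 \cdot \frac{1}{20} = \frac{33}{10} \approx 3.3$)
$v{\left(N \right)} = \frac{33}{10} + N^{2} + 56 N$ ($v{\left(N \right)} = \left(N^{2} + 56 N\right) + \frac{33}{10} = \frac{33}{10} + N^{2} + 56 N$)
$\sqrt{v{\left(-85 \right)} + R{\left(g \right)}} = \sqrt{\left(\frac{33}{10} + \left(-85\right)^{2} + 56 \left(-85\right)\right) - -2} = \sqrt{\left(\frac{33}{10} + 7225 - 4760\right) + \left(-147 + 149\right)} = \sqrt{\frac{24683}{10} + 2} = \sqrt{\frac{24703}{10}} = \frac{\sqrt{247030}}{10}$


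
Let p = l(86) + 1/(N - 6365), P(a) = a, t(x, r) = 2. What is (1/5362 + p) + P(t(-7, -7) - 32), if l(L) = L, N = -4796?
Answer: 3351341591/59845282 ≈ 56.000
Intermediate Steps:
p = 959845/11161 (p = 86 + 1/(-4796 - 6365) = 86 + 1/(-11161) = 86 - 1/11161 = 959845/11161 ≈ 86.000)
(1/5362 + p) + P(t(-7, -7) - 32) = (1/5362 + 959845/11161) + (2 - 32) = (1/5362 + 959845/11161) - 30 = 5146700051/59845282 - 30 = 3351341591/59845282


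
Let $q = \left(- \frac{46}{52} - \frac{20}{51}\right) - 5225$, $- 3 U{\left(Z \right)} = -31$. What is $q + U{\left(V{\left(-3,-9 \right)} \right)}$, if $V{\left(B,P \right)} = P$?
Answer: $- \frac{2305447}{442} \approx -5215.9$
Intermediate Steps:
$U{\left(Z \right)} = \frac{31}{3}$ ($U{\left(Z \right)} = \left(- \frac{1}{3}\right) \left(-31\right) = \frac{31}{3}$)
$q = - \frac{6930043}{1326}$ ($q = \left(\left(-46\right) \frac{1}{52} - \frac{20}{51}\right) - 5225 = \left(- \frac{23}{26} - \frac{20}{51}\right) - 5225 = - \frac{1693}{1326} - 5225 = - \frac{6930043}{1326} \approx -5226.3$)
$q + U{\left(V{\left(-3,-9 \right)} \right)} = - \frac{6930043}{1326} + \frac{31}{3} = - \frac{2305447}{442}$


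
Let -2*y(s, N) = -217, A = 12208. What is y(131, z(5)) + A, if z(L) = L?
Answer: 24633/2 ≈ 12317.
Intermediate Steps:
y(s, N) = 217/2 (y(s, N) = -½*(-217) = 217/2)
y(131, z(5)) + A = 217/2 + 12208 = 24633/2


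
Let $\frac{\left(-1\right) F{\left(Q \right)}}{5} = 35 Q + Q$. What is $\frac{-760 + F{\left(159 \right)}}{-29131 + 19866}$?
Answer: $\frac{5876}{1853} \approx 3.1711$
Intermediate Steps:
$F{\left(Q \right)} = - 180 Q$ ($F{\left(Q \right)} = - 5 \left(35 Q + Q\right) = - 5 \cdot 36 Q = - 180 Q$)
$\frac{-760 + F{\left(159 \right)}}{-29131 + 19866} = \frac{-760 - 28620}{-29131 + 19866} = \frac{-760 - 28620}{-9265} = \left(-29380\right) \left(- \frac{1}{9265}\right) = \frac{5876}{1853}$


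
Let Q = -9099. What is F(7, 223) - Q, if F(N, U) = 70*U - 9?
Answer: 24700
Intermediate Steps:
F(N, U) = -9 + 70*U
F(7, 223) - Q = (-9 + 70*223) - 1*(-9099) = (-9 + 15610) + 9099 = 15601 + 9099 = 24700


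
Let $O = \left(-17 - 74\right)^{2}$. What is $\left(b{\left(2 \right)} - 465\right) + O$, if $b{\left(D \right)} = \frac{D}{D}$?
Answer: $7817$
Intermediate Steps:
$b{\left(D \right)} = 1$
$O = 8281$ ($O = \left(-91\right)^{2} = 8281$)
$\left(b{\left(2 \right)} - 465\right) + O = \left(1 - 465\right) + 8281 = -464 + 8281 = 7817$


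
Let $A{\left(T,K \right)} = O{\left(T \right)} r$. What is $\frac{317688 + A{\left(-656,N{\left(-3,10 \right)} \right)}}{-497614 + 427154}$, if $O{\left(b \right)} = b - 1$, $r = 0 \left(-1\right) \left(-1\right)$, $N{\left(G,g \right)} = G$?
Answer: $- \frac{79422}{17615} \approx -4.5088$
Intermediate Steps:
$r = 0$ ($r = 0 \left(-1\right) = 0$)
$O{\left(b \right)} = -1 + b$
$A{\left(T,K \right)} = 0$ ($A{\left(T,K \right)} = \left(-1 + T\right) 0 = 0$)
$\frac{317688 + A{\left(-656,N{\left(-3,10 \right)} \right)}}{-497614 + 427154} = \frac{317688 + 0}{-497614 + 427154} = \frac{317688}{-70460} = 317688 \left(- \frac{1}{70460}\right) = - \frac{79422}{17615}$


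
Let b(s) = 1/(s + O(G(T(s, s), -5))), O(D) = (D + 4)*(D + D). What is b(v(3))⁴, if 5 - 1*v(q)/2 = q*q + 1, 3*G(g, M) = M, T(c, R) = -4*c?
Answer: 6561/655360000 ≈ 1.0011e-5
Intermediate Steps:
G(g, M) = M/3
v(q) = 8 - 2*q² (v(q) = 10 - 2*(q*q + 1) = 10 - 2*(q² + 1) = 10 - 2*(1 + q²) = 10 + (-2 - 2*q²) = 8 - 2*q²)
O(D) = 2*D*(4 + D) (O(D) = (4 + D)*(2*D) = 2*D*(4 + D))
b(s) = 1/(-70/9 + s) (b(s) = 1/(s + 2*((⅓)*(-5))*(4 + (⅓)*(-5))) = 1/(s + 2*(-5/3)*(4 - 5/3)) = 1/(s + 2*(-5/3)*(7/3)) = 1/(s - 70/9) = 1/(-70/9 + s))
b(v(3))⁴ = (9/(-70 + 9*(8 - 2*3²)))⁴ = (9/(-70 + 9*(8 - 2*9)))⁴ = (9/(-70 + 9*(8 - 18)))⁴ = (9/(-70 + 9*(-10)))⁴ = (9/(-70 - 90))⁴ = (9/(-160))⁴ = (9*(-1/160))⁴ = (-9/160)⁴ = 6561/655360000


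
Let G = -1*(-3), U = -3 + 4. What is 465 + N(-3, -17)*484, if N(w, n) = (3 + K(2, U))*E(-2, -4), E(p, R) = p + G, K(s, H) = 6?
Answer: 4821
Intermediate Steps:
U = 1
G = 3
E(p, R) = 3 + p (E(p, R) = p + 3 = 3 + p)
N(w, n) = 9 (N(w, n) = (3 + 6)*(3 - 2) = 9*1 = 9)
465 + N(-3, -17)*484 = 465 + 9*484 = 465 + 4356 = 4821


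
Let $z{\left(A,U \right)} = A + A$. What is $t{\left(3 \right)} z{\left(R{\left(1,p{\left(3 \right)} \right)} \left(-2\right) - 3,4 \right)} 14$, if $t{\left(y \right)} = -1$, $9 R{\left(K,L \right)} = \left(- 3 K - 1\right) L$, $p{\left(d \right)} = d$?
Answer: $\frac{28}{3} \approx 9.3333$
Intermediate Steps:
$R{\left(K,L \right)} = \frac{L \left(-1 - 3 K\right)}{9}$ ($R{\left(K,L \right)} = \frac{\left(- 3 K - 1\right) L}{9} = \frac{\left(-1 - 3 K\right) L}{9} = \frac{L \left(-1 - 3 K\right)}{9}$)
$z{\left(A,U \right)} = 2 A$
$t{\left(3 \right)} z{\left(R{\left(1,p{\left(3 \right)} \right)} \left(-2\right) - 3,4 \right)} 14 = - 2 \left(\left(- \frac{1}{9}\right) 3 \left(1 + 3 \cdot 1\right) \left(-2\right) - 3\right) 14 = - 2 \left(\left(- \frac{1}{9}\right) 3 \left(1 + 3\right) \left(-2\right) - 3\right) 14 = - 2 \left(\left(- \frac{1}{9}\right) 3 \cdot 4 \left(-2\right) - 3\right) 14 = - 2 \left(\left(- \frac{4}{3}\right) \left(-2\right) - 3\right) 14 = - 2 \left(\frac{8}{3} - 3\right) 14 = - \frac{2 \left(-1\right)}{3} \cdot 14 = \left(-1\right) \left(- \frac{2}{3}\right) 14 = \frac{2}{3} \cdot 14 = \frac{28}{3}$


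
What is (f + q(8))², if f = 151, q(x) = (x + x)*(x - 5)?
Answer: 39601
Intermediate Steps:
q(x) = 2*x*(-5 + x) (q(x) = (2*x)*(-5 + x) = 2*x*(-5 + x))
(f + q(8))² = (151 + 2*8*(-5 + 8))² = (151 + 2*8*3)² = (151 + 48)² = 199² = 39601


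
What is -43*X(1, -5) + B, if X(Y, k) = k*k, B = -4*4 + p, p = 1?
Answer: -1090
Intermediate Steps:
B = -15 (B = -4*4 + 1 = -16 + 1 = -15)
X(Y, k) = k²
-43*X(1, -5) + B = -43*(-5)² - 15 = -43*25 - 15 = -1075 - 15 = -1090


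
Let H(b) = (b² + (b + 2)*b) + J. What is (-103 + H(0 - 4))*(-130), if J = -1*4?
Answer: 10790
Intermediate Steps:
J = -4
H(b) = -4 + b² + b*(2 + b) (H(b) = (b² + (b + 2)*b) - 4 = (b² + (2 + b)*b) - 4 = (b² + b*(2 + b)) - 4 = -4 + b² + b*(2 + b))
(-103 + H(0 - 4))*(-130) = (-103 + (-4 + 2*(0 - 4) + 2*(0 - 4)²))*(-130) = (-103 + (-4 + 2*(-4) + 2*(-4)²))*(-130) = (-103 + (-4 - 8 + 2*16))*(-130) = (-103 + (-4 - 8 + 32))*(-130) = (-103 + 20)*(-130) = -83*(-130) = 10790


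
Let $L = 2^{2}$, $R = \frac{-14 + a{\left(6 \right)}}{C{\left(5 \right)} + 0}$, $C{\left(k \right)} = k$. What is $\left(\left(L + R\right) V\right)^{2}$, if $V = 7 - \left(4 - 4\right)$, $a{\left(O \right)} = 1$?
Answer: $\frac{2401}{25} \approx 96.04$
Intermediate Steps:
$V = 7$ ($V = 7 - 0 = 7 + 0 = 7$)
$R = - \frac{13}{5}$ ($R = \frac{-14 + 1}{5 + 0} = - \frac{13}{5} \approx -2.6$)
$L = 4$
$\left(\left(L + R\right) V\right)^{2} = \left(\left(4 - \frac{13}{5}\right) 7\right)^{2} = \left(\frac{7}{5} \cdot 7\right)^{2} = \left(\frac{49}{5}\right)^{2} = \frac{2401}{25}$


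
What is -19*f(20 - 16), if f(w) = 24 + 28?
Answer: -988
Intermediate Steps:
f(w) = 52
-19*f(20 - 16) = -19*52 = -988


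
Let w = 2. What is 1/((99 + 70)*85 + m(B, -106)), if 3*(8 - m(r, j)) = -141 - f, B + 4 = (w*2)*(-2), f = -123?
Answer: 1/14379 ≈ 6.9546e-5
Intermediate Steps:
B = -12 (B = -4 + (2*2)*(-2) = -4 + 4*(-2) = -4 - 8 = -12)
m(r, j) = 14 (m(r, j) = 8 - (-141 - 1*(-123))/3 = 8 - (-141 + 123)/3 = 8 - ⅓*(-18) = 8 + 6 = 14)
1/((99 + 70)*85 + m(B, -106)) = 1/((99 + 70)*85 + 14) = 1/(169*85 + 14) = 1/(14365 + 14) = 1/14379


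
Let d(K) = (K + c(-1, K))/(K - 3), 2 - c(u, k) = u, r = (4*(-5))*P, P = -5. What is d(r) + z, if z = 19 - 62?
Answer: -4068/97 ≈ -41.938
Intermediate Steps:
z = -43
r = 100 (r = (4*(-5))*(-5) = -20*(-5) = 100)
c(u, k) = 2 - u
d(K) = (3 + K)/(-3 + K) (d(K) = (K + (2 - 1*(-1)))/(K - 3) = (K + (2 + 1))/(-3 + K) = (K + 3)/(-3 + K) = (3 + K)/(-3 + K))
d(r) + z = (3 + 100)/(-3 + 100) - 43 = 103/97 - 43 = -4068/97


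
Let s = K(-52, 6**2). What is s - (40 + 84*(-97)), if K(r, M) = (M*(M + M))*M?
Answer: 101420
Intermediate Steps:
K(r, M) = 2*M**3 (K(r, M) = (M*(2*M))*M = (2*M**2)*M = 2*M**3)
s = 93312 (s = 2*(6**2)**3 = 2*36**3 = 2*46656 = 93312)
s - (40 + 84*(-97)) = 93312 - (40 + 84*(-97)) = 93312 - (40 - 8148) = 93312 - 1*(-8108) = 93312 + 8108 = 101420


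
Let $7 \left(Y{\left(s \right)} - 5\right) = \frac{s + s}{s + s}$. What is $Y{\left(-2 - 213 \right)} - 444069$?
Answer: $- \frac{3108447}{7} \approx -4.4406 \cdot 10^{5}$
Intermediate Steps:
$Y{\left(s \right)} = \frac{36}{7}$ ($Y{\left(s \right)} = 5 + \frac{\left(s + s\right) \frac{1}{s + s}}{7} = 5 + \frac{2 s \frac{1}{2 s}}{7} = 5 + \frac{1}{7} \cdot 1 = 5 + \frac{1}{7} = \frac{36}{7}$)
$Y{\left(-2 - 213 \right)} - 444069 = \frac{36}{7} - 444069 = - \frac{3108447}{7}$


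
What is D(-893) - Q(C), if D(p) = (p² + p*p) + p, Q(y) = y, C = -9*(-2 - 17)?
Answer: 1593834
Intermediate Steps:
C = 171 (C = -9*(-19) = 171)
D(p) = p + 2*p² (D(p) = (p² + p²) + p = 2*p² + p = p + 2*p²)
D(-893) - Q(C) = -893*(1 + 2*(-893)) - 1*171 = -893*(1 - 1786) - 171 = -893*(-1785) - 171 = 1594005 - 171 = 1593834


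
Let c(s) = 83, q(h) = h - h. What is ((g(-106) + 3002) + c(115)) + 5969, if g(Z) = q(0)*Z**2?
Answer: 9054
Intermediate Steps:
q(h) = 0
g(Z) = 0 (g(Z) = 0*Z**2 = 0)
((g(-106) + 3002) + c(115)) + 5969 = ((0 + 3002) + 83) + 5969 = (3002 + 83) + 5969 = 3085 + 5969 = 9054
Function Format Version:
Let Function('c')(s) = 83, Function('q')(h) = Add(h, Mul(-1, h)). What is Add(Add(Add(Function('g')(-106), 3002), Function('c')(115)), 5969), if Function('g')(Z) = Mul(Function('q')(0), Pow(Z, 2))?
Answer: 9054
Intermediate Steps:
Function('q')(h) = 0
Function('g')(Z) = 0 (Function('g')(Z) = Mul(0, Pow(Z, 2)) = 0)
Add(Add(Add(Function('g')(-106), 3002), Function('c')(115)), 5969) = Add(Add(Add(0, 3002), 83), 5969) = Add(Add(3002, 83), 5969) = Add(3085, 5969) = 9054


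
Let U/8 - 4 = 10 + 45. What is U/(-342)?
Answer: -236/171 ≈ -1.3801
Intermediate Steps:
U = 472 (U = 32 + 8*(10 + 45) = 32 + 8*55 = 32 + 440 = 472)
U/(-342) = 472/(-342) = 472*(-1/342) = -236/171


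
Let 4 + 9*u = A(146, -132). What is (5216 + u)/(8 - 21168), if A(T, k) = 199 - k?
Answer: -15757/63480 ≈ -0.24822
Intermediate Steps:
u = 109/3 (u = -4/9 + (199 - 1*(-132))/9 = -4/9 + (199 + 132)/9 = -4/9 + (⅑)*331 = -4/9 + 331/9 = 109/3 ≈ 36.333)
(5216 + u)/(8 - 21168) = (5216 + 109/3)/(8 - 21168) = (15757/3)/(-21160) = (15757/3)*(-1/21160) = -15757/63480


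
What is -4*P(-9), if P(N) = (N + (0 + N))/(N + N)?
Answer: -4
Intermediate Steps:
P(N) = 1 (P(N) = (N + N)/((2*N)) = (2*N)*(1/(2*N)) = 1)
-4*P(-9) = -4*1 = -4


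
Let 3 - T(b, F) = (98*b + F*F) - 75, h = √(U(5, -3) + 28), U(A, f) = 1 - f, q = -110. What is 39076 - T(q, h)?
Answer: 28250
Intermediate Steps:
h = 4*√2 (h = √((1 - 1*(-3)) + 28) = √((1 + 3) + 28) = √(4 + 28) = √32 = 4*√2 ≈ 5.6569)
T(b, F) = 78 - F² - 98*b (T(b, F) = 3 - ((98*b + F*F) - 75) = 3 - ((98*b + F²) - 75) = 3 - ((F² + 98*b) - 75) = 3 - (-75 + F² + 98*b) = 3 + (75 - F² - 98*b) = 78 - F² - 98*b)
39076 - T(q, h) = 39076 - (78 - (4*√2)² - 98*(-110)) = 39076 - (78 - 1*32 + 10780) = 39076 - (78 - 32 + 10780) = 39076 - 1*10826 = 39076 - 10826 = 28250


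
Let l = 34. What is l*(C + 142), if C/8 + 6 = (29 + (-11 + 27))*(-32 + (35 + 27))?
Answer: 370396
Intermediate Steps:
C = 10752 (C = -48 + 8*((29 + (-11 + 27))*(-32 + (35 + 27))) = -48 + 8*((29 + 16)*(-32 + 62)) = -48 + 8*(45*30) = -48 + 8*1350 = -48 + 10800 = 10752)
l*(C + 142) = 34*(10752 + 142) = 34*10894 = 370396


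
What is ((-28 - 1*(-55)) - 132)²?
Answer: 11025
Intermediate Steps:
((-28 - 1*(-55)) - 132)² = ((-28 + 55) - 132)² = (27 - 132)² = (-105)² = 11025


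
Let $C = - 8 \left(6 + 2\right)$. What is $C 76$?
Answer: $-4864$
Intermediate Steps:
$C = -64$ ($C = \left(-8\right) 8 = -64$)
$C 76 = \left(-64\right) 76 = -4864$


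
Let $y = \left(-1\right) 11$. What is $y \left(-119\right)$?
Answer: $1309$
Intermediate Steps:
$y = -11$
$y \left(-119\right) = \left(-11\right) \left(-119\right) = 1309$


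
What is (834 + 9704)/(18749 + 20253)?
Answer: 5269/19501 ≈ 0.27019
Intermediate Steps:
(834 + 9704)/(18749 + 20253) = 10538/39002 = 10538*(1/39002) = 5269/19501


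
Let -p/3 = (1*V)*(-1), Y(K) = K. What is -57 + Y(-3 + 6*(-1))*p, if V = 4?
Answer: -165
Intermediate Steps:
p = 12 (p = -3*1*4*(-1) = -12*(-1) = -3*(-4) = 12)
-57 + Y(-3 + 6*(-1))*p = -57 + (-3 + 6*(-1))*12 = -57 + (-3 - 6)*12 = -57 - 9*12 = -57 - 108 = -165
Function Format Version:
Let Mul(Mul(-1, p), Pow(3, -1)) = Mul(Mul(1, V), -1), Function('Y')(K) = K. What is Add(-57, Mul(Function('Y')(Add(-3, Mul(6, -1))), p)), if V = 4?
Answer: -165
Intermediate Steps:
p = 12 (p = Mul(-3, Mul(Mul(1, 4), -1)) = Mul(-3, Mul(4, -1)) = Mul(-3, -4) = 12)
Add(-57, Mul(Function('Y')(Add(-3, Mul(6, -1))), p)) = Add(-57, Mul(Add(-3, Mul(6, -1)), 12)) = Add(-57, Mul(Add(-3, -6), 12)) = Add(-57, Mul(-9, 12)) = Add(-57, -108) = -165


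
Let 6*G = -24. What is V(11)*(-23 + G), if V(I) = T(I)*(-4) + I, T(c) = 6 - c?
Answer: -837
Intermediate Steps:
G = -4 (G = (⅙)*(-24) = -4)
V(I) = -24 + 5*I (V(I) = (6 - I)*(-4) + I = (-24 + 4*I) + I = -24 + 5*I)
V(11)*(-23 + G) = (-24 + 5*11)*(-23 - 4) = (-24 + 55)*(-27) = 31*(-27) = -837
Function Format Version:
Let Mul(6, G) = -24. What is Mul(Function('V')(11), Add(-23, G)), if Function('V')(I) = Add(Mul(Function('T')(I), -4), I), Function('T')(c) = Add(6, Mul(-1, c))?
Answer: -837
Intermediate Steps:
G = -4 (G = Mul(Rational(1, 6), -24) = -4)
Function('V')(I) = Add(-24, Mul(5, I)) (Function('V')(I) = Add(Mul(Add(6, Mul(-1, I)), -4), I) = Add(Add(-24, Mul(4, I)), I) = Add(-24, Mul(5, I)))
Mul(Function('V')(11), Add(-23, G)) = Mul(Add(-24, Mul(5, 11)), Add(-23, -4)) = Mul(Add(-24, 55), -27) = Mul(31, -27) = -837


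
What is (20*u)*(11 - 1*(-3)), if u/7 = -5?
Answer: -9800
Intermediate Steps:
u = -35 (u = 7*(-5) = -35)
(20*u)*(11 - 1*(-3)) = (20*(-35))*(11 - 1*(-3)) = -700*(11 + 3) = -700*14 = -9800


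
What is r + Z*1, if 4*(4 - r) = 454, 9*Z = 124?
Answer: -1723/18 ≈ -95.722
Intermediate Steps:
Z = 124/9 (Z = (⅑)*124 = 124/9 ≈ 13.778)
r = -219/2 (r = 4 - ¼*454 = 4 - 227/2 = -219/2 ≈ -109.50)
r + Z*1 = -219/2 + (124/9)*1 = -219/2 + 124/9 = -1723/18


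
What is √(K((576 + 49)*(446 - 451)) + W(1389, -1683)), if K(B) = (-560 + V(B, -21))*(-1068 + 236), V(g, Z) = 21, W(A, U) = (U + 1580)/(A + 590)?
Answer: 3*√195146658859/1979 ≈ 669.66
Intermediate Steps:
W(A, U) = (1580 + U)/(590 + A)
K(B) = 448448 (K(B) = (-560 + 21)*(-1068 + 236) = -539*(-832) = 448448)
√(K((576 + 49)*(446 - 451)) + W(1389, -1683)) = √(448448 + (1580 - 1683)/(590 + 1389)) = √(448448 - 103/1979) = √(887478489/1979) = 3*√195146658859/1979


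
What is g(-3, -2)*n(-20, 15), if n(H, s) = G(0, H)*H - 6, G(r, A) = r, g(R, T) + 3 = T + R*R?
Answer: -24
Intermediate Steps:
g(R, T) = -3 + T + R**2 (g(R, T) = -3 + (T + R*R) = -3 + (T + R**2) = -3 + T + R**2)
n(H, s) = -6 (n(H, s) = 0*H - 6 = 0 - 6 = -6)
g(-3, -2)*n(-20, 15) = (-3 - 2 + (-3)**2)*(-6) = (-3 - 2 + 9)*(-6) = 4*(-6) = -24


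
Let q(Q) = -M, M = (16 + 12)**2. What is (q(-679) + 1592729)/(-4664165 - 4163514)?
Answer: -1591945/8827679 ≈ -0.18034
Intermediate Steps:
M = 784 (M = 28**2 = 784)
q(Q) = -784 (q(Q) = -1*784 = -784)
(q(-679) + 1592729)/(-4664165 - 4163514) = (-784 + 1592729)/(-4664165 - 4163514) = 1591945/(-8827679) = 1591945*(-1/8827679) = -1591945/8827679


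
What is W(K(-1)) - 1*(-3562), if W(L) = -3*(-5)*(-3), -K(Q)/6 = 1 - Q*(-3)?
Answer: 3517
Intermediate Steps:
K(Q) = -6 - 18*Q (K(Q) = -6*(1 - Q*(-3)) = -6*(1 - (-3)*Q) = -6*(1 + 3*Q) = -6 - 18*Q)
W(L) = -45 (W(L) = 15*(-3) = -45)
W(K(-1)) - 1*(-3562) = -45 - 1*(-3562) = -45 + 3562 = 3517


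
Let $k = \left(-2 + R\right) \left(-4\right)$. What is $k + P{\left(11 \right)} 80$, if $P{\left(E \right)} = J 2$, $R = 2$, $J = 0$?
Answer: $0$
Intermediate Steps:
$k = 0$ ($k = \left(-2 + 2\right) \left(-4\right) = 0 \left(-4\right) = 0$)
$P{\left(E \right)} = 0$ ($P{\left(E \right)} = 0 \cdot 2 = 0$)
$k + P{\left(11 \right)} 80 = 0 + 0 \cdot 80 = 0 + 0 = 0$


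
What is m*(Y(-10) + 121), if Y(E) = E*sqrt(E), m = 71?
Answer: 8591 - 710*I*sqrt(10) ≈ 8591.0 - 2245.2*I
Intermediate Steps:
Y(E) = E**(3/2)
m*(Y(-10) + 121) = 71*((-10)**(3/2) + 121) = 71*(-10*I*sqrt(10) + 121) = 71*(121 - 10*I*sqrt(10)) = 8591 - 710*I*sqrt(10)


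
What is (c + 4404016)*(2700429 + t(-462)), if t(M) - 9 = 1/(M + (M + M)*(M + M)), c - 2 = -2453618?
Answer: 2247174377054981600/426657 ≈ 5.2669e+12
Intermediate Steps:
c = -2453616 (c = 2 - 2453618 = -2453616)
t(M) = 9 + 1/(M + 4*M²) (t(M) = 9 + 1/(M + (M + M)*(M + M)) = 9 + 1/(M + (2*M)*(2*M)) = 9 + 1/(M + 4*M²))
(c + 4404016)*(2700429 + t(-462)) = (-2453616 + 4404016)*(2700429 + (1 + 9*(-462) + 36*(-462)²)/((-462)*(1 + 4*(-462)))) = 1950400*(2700429 - (1 - 4158 + 36*213444)/(462*(1 - 1848))) = 1950400*(2700429 - 1/462*(1 - 4158 + 7683984)/(-1847)) = 1950400*(2700429 - 1/462*(-1/1847)*7679827) = 1950400*(2700429 + 7679827/853314) = 1950400*(2304321551533/853314) = 2247174377054981600/426657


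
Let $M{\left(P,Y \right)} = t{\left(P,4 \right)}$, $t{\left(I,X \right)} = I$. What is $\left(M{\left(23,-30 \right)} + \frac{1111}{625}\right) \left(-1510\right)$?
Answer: $- \frac{4676772}{125} \approx -37414.0$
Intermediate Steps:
$M{\left(P,Y \right)} = P$
$\left(M{\left(23,-30 \right)} + \frac{1111}{625}\right) \left(-1510\right) = \left(23 + \frac{1111}{625}\right) \left(-1510\right) = \frac{15486}{625} \left(-1510\right) = - \frac{4676772}{125}$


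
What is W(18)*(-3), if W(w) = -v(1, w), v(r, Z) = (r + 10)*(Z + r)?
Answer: 627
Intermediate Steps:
v(r, Z) = (10 + r)*(Z + r)
W(w) = -11 - 11*w (W(w) = -(1**2 + 10*w + 10*1 + w*1) = -(1 + 10*w + 10 + w) = -(11 + 11*w) = -11 - 11*w)
W(18)*(-3) = (-11 - 11*18)*(-3) = (-11 - 198)*(-3) = -209*(-3) = 627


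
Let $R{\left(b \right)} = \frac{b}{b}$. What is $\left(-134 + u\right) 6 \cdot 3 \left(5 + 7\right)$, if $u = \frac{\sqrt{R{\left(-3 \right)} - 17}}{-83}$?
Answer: $-28944 - \frac{864 i}{83} \approx -28944.0 - 10.41 i$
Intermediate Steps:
$R{\left(b \right)} = 1$
$u = - \frac{4 i}{83}$ ($u = \frac{\sqrt{1 - 17}}{-83} = \sqrt{-16} \left(- \frac{1}{83}\right) = 4 i \left(- \frac{1}{83}\right) = - \frac{4 i}{83} \approx - 0.048193 i$)
$\left(-134 + u\right) 6 \cdot 3 \left(5 + 7\right) = \left(-134 - \frac{4 i}{83}\right) 6 \cdot 3 \left(5 + 7\right) = \left(-134 - \frac{4 i}{83}\right) 18 \cdot 12 = \left(-134 - \frac{4 i}{83}\right) 216 = -28944 - \frac{864 i}{83}$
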